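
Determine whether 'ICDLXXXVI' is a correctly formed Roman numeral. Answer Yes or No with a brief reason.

'ICDLXXXVI': Invalid subtractive combination: IC

No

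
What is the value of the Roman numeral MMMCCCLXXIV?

MMMCCCLXXIV: M=1000, M=1000, M=1000, C=100, C=100, C=100, L=50, X=10, X=10, IV=4
1000 + 1000 + 1000 + 100 + 100 + 100 + 50 + 10 + 10 + 4 = 3374

3374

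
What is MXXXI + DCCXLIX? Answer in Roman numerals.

MXXXI = 1031
DCCXLIX = 749
1031 + 749 = 1780

MDCCLXXX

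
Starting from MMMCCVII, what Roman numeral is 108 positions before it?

MMMCCVII = 3207
3207 - 108 = 3099

MMMXCIX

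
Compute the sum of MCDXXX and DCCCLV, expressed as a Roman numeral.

MCDXXX = 1430
DCCCLV = 855
1430 + 855 = 2285

MMCCLXXXV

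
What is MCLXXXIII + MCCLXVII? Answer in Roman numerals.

MCLXXXIII = 1183
MCCLXVII = 1267
1183 + 1267 = 2450

MMCDL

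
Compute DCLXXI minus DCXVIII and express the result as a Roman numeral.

DCLXXI = 671
DCXVIII = 618
671 - 618 = 53

LIII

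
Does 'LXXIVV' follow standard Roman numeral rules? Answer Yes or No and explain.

'LXXIVV': V should not appear more than once

No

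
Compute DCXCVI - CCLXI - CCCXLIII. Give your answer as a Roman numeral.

DCXCVI = 696, CCLXI = 261, CCCXLIII = 343
696 - 261 = 435
435 - 343 = 92

XCII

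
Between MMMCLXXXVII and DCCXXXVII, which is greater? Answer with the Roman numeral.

MMMCLXXXVII = 3187
DCCXXXVII = 737
3187 is larger

MMMCLXXXVII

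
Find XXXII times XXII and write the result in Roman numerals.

XXXII = 32
XXII = 22
32 × 22 = 704

DCCIV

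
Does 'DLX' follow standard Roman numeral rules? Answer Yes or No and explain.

'DLX': Check the rules: uses only the symbols I, V, X, L, C, D, M; no symbol is repeated more than three times in a row; V, L and D each appear at most once; no smaller symbol precedes a larger one (values never increase from left to right). Value: D (500) + L (50) + X (10) = 560. So it is a valid standard Roman numeral.

Yes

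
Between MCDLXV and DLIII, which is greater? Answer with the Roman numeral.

MCDLXV = 1465
DLIII = 553
1465 is larger

MCDLXV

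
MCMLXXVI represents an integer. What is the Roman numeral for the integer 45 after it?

MCMLXXVI = 1976
1976 + 45 = 2021

MMXXI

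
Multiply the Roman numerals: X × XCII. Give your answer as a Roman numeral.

X = 10
XCII = 92
10 × 92 = 920

CMXX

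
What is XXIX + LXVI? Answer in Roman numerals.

XXIX = 29
LXVI = 66
29 + 66 = 95

XCV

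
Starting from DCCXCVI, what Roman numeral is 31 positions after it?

DCCXCVI = 796
796 + 31 = 827

DCCCXXVII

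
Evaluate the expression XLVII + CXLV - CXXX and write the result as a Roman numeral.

XLVII = 47, CXLV = 145, CXXX = 130
47 + 145 = 192
192 - 130 = 62

LXII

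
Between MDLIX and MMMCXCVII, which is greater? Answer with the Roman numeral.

MDLIX = 1559
MMMCXCVII = 3197
3197 is larger

MMMCXCVII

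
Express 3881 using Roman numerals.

Convert 3881 to Roman numerals:
  3881 contains 3×1000 (MMM)
  881 contains 1×500 (D)
  381 contains 3×100 (CCC)
  81 contains 1×50 (L)
  31 contains 3×10 (XXX)
  1 contains 1×1 (I)

MMMDCCCLXXXI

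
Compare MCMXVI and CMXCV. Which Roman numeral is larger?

MCMXVI = 1916
CMXCV = 995
1916 is larger

MCMXVI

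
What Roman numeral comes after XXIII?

XXIII = 23, so the next integer is 23 + 1 = 24

XXIV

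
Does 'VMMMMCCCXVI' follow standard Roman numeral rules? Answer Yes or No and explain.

'VMMMMCCCXVI': More than 3 consecutive M's

No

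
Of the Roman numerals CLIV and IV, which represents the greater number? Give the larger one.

CLIV = 154
IV = 4
154 is larger

CLIV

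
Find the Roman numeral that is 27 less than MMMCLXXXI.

MMMCLXXXI = 3181
3181 - 27 = 3154

MMMCLIV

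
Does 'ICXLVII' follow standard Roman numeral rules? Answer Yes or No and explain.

'ICXLVII': Invalid subtractive combination: IC

No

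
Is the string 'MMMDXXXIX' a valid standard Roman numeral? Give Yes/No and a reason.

'MMMDXXXIX': Check the rules: uses only the symbols I, V, X, L, C, D, M; no symbol is repeated more than three times in a row; V, L and D each appear at most once; the only place a smaller symbol precedes a larger one is the allowed subtractive pair IX, the symbol right after such a pair (if any) is smaller than the pair's first symbol, and otherwise the values never increase from left to right. Value: M (1000) + M (1000) + M (1000) + D (500) + X (10) + X (10) + X (10) + IX (9) = 3539. So it is a valid standard Roman numeral.

Yes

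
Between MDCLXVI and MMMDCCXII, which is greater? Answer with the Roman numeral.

MDCLXVI = 1666
MMMDCCXII = 3712
3712 is larger

MMMDCCXII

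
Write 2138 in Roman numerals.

Convert 2138 to Roman numerals:
  2138 contains 2×1000 (MM)
  138 contains 1×100 (C)
  38 contains 3×10 (XXX)
  8 contains 1×5 (V)
  3 contains 3×1 (III)

MMCXXXVIII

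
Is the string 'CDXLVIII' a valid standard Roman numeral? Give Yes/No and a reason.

'CDXLVIII': Check the rules: uses only the symbols I, V, X, L, C, D, M; no symbol is repeated more than three times in a row; V, L and D each appear at most once; the only places a smaller symbol precedes a larger one are the allowed subtractive pairs CD, XL, the symbol right after such a pair (if any) is smaller than the pair's first symbol, and otherwise the values never increase from left to right. Value: CD (400) + XL (40) + V (5) + I (1) + I (1) + I (1) = 448. So it is a valid standard Roman numeral.

Yes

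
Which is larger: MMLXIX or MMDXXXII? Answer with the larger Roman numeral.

MMLXIX = 2069
MMDXXXII = 2532
2532 is larger

MMDXXXII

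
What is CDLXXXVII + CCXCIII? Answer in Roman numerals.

CDLXXXVII = 487
CCXCIII = 293
487 + 293 = 780

DCCLXXX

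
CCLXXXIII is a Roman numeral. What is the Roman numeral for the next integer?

CCLXXXIII = 283; next is 284

CCLXXXIV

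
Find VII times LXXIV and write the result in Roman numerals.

VII = 7
LXXIV = 74
7 × 74 = 518

DXVIII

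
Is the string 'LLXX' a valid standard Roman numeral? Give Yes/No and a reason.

'LLXX': L should not appear more than once

No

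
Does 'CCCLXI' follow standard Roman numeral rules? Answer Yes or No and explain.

'CCCLXI': Check the rules: uses only the symbols I, V, X, L, C, D, M; no symbol is repeated more than three times in a row; V, L and D each appear at most once; no smaller symbol precedes a larger one (values never increase from left to right). Value: C (100) + C (100) + C (100) + L (50) + X (10) + I (1) = 361. So it is a valid standard Roman numeral.

Yes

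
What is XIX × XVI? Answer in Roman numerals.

XIX = 19
XVI = 16
19 × 16 = 304

CCCIV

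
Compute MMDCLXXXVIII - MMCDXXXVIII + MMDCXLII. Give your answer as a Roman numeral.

MMDCLXXXVIII = 2688, MMCDXXXVIII = 2438, MMDCXLII = 2642
2688 - 2438 = 250
250 + 2642 = 2892

MMDCCCXCII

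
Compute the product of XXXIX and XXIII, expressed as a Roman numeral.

XXXIX = 39
XXIII = 23
39 × 23 = 897

DCCCXCVII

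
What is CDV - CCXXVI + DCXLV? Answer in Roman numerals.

CDV = 405, CCXXVI = 226, DCXLV = 645
405 - 226 = 179
179 + 645 = 824

DCCCXXIV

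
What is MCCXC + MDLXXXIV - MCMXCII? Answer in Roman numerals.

MCCXC = 1290, MDLXXXIV = 1584, MCMXCII = 1992
1290 + 1584 = 2874
2874 - 1992 = 882

DCCCLXXXII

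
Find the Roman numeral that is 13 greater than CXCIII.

CXCIII = 193
193 + 13 = 206

CCVI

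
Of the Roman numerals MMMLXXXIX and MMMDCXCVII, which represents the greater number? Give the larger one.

MMMLXXXIX = 3089
MMMDCXCVII = 3697
3697 is larger

MMMDCXCVII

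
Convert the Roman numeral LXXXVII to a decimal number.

LXXXVII: L=50, X=10, X=10, X=10, V=5, I=1, I=1
50 + 10 + 10 + 10 + 5 + 1 + 1 = 87

87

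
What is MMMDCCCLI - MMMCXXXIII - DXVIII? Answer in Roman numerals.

MMMDCCCLI = 3851, MMMCXXXIII = 3133, DXVIII = 518
3851 - 3133 = 718
718 - 518 = 200

CC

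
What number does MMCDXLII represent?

MMCDXLII: M=1000, M=1000, CD=400, XL=40, I=1, I=1
1000 + 1000 + 400 + 40 + 1 + 1 = 2442

2442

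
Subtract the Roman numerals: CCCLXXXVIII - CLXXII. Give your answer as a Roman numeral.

CCCLXXXVIII = 388
CLXXII = 172
388 - 172 = 216

CCXVI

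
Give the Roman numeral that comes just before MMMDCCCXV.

MMMDCCCXV = 3815, so the previous integer is 3815 - 1 = 3814

MMMDCCCXIV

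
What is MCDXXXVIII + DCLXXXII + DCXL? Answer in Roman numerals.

MCDXXXVIII = 1438, DCLXXXII = 682, DCXL = 640
1438 + 682 = 2120
2120 + 640 = 2760

MMDCCLX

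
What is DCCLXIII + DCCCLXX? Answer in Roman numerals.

DCCLXIII = 763
DCCCLXX = 870
763 + 870 = 1633

MDCXXXIII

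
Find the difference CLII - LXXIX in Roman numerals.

CLII = 152
LXXIX = 79
152 - 79 = 73

LXXIII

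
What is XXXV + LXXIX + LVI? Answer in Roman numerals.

XXXV = 35, LXXIX = 79, LVI = 56
35 + 79 = 114
114 + 56 = 170

CLXX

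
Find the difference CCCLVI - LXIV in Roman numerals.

CCCLVI = 356
LXIV = 64
356 - 64 = 292

CCXCII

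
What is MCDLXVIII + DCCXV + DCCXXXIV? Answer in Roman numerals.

MCDLXVIII = 1468, DCCXV = 715, DCCXXXIV = 734
1468 + 715 = 2183
2183 + 734 = 2917

MMCMXVII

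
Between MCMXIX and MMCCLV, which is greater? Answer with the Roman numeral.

MCMXIX = 1919
MMCCLV = 2255
2255 is larger

MMCCLV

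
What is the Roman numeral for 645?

Convert 645 to Roman numerals:
  645 contains 1×500 (D)
  145 contains 1×100 (C)
  45 contains 1×40 (XL)
  5 contains 1×5 (V)

DCXLV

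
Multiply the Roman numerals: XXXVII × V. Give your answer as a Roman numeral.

XXXVII = 37
V = 5
37 × 5 = 185

CLXXXV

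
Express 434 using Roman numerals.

Convert 434 to Roman numerals:
  434 contains 1×400 (CD)
  34 contains 3×10 (XXX)
  4 contains 1×4 (IV)

CDXXXIV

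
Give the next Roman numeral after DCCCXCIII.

DCCCXCIII = 893; next is 894

DCCCXCIV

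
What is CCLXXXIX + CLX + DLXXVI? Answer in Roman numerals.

CCLXXXIX = 289, CLX = 160, DLXXVI = 576
289 + 160 = 449
449 + 576 = 1025

MXXV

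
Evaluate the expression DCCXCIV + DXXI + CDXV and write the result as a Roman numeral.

DCCXCIV = 794, DXXI = 521, CDXV = 415
794 + 521 = 1315
1315 + 415 = 1730

MDCCXXX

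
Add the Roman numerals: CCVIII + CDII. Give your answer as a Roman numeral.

CCVIII = 208
CDII = 402
208 + 402 = 610

DCX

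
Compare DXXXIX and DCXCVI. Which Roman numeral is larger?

DXXXIX = 539
DCXCVI = 696
696 is larger

DCXCVI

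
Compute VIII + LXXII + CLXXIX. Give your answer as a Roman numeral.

VIII = 8, LXXII = 72, CLXXIX = 179
8 + 72 = 80
80 + 179 = 259

CCLIX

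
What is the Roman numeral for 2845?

Convert 2845 to Roman numerals:
  2845 contains 2×1000 (MM)
  845 contains 1×500 (D)
  345 contains 3×100 (CCC)
  45 contains 1×40 (XL)
  5 contains 1×5 (V)

MMDCCCXLV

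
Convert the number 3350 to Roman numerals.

Convert 3350 to Roman numerals:
  3350 contains 3×1000 (MMM)
  350 contains 3×100 (CCC)
  50 contains 1×50 (L)

MMMCCCL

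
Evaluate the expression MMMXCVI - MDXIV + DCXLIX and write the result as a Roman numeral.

MMMXCVI = 3096, MDXIV = 1514, DCXLIX = 649
3096 - 1514 = 1582
1582 + 649 = 2231

MMCCXXXI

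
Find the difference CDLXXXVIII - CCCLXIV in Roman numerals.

CDLXXXVIII = 488
CCCLXIV = 364
488 - 364 = 124

CXXIV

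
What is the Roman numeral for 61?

Convert 61 to Roman numerals:
  61 contains 1×50 (L)
  11 contains 1×10 (X)
  1 contains 1×1 (I)

LXI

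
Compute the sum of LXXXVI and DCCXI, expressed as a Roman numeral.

LXXXVI = 86
DCCXI = 711
86 + 711 = 797

DCCXCVII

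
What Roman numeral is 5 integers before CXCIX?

CXCIX = 199
199 - 5 = 194

CXCIV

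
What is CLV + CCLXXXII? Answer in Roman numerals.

CLV = 155
CCLXXXII = 282
155 + 282 = 437

CDXXXVII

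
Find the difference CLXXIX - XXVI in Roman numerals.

CLXXIX = 179
XXVI = 26
179 - 26 = 153

CLIII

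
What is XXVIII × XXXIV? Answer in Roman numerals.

XXVIII = 28
XXXIV = 34
28 × 34 = 952

CMLII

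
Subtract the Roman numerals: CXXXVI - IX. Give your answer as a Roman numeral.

CXXXVI = 136
IX = 9
136 - 9 = 127

CXXVII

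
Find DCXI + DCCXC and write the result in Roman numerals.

DCXI = 611
DCCXC = 790
611 + 790 = 1401

MCDI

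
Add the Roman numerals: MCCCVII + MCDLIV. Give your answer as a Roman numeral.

MCCCVII = 1307
MCDLIV = 1454
1307 + 1454 = 2761

MMDCCLXI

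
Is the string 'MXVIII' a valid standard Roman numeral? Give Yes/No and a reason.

'MXVIII': Check the rules: uses only the symbols I, V, X, L, C, D, M; no symbol is repeated more than three times in a row; V, L and D each appear at most once; no smaller symbol precedes a larger one (values never increase from left to right). Value: M (1000) + X (10) + V (5) + I (1) + I (1) + I (1) = 1018. So it is a valid standard Roman numeral.

Yes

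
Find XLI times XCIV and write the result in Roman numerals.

XLI = 41
XCIV = 94
41 × 94 = 3854

MMMDCCCLIV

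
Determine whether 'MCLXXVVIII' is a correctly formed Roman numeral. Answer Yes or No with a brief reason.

'MCLXXVVIII': V should not appear more than once

No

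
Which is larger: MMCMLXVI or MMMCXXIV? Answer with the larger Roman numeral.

MMCMLXVI = 2966
MMMCXXIV = 3124
3124 is larger

MMMCXXIV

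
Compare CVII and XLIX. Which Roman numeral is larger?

CVII = 107
XLIX = 49
107 is larger

CVII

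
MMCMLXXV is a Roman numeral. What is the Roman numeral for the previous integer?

MMCMLXXV = 2975, so the previous integer is 2975 - 1 = 2974

MMCMLXXIV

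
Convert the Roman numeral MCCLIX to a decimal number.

MCCLIX: M=1000, C=100, C=100, L=50, IX=9
1000 + 100 + 100 + 50 + 9 = 1259

1259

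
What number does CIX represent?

CIX: C=100, IX=9
100 + 9 = 109

109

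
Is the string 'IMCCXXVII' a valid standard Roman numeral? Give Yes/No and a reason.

'IMCCXXVII': Invalid subtractive combination: IM

No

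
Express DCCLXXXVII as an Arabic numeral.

DCCLXXXVII: D=500, C=100, C=100, L=50, X=10, X=10, X=10, V=5, I=1, I=1
500 + 100 + 100 + 50 + 10 + 10 + 10 + 5 + 1 + 1 = 787

787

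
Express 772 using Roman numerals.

Convert 772 to Roman numerals:
  772 contains 1×500 (D)
  272 contains 2×100 (CC)
  72 contains 1×50 (L)
  22 contains 2×10 (XX)
  2 contains 2×1 (II)

DCCLXXII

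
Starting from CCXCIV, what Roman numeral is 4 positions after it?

CCXCIV = 294
294 + 4 = 298

CCXCVIII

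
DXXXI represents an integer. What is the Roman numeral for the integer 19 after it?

DXXXI = 531
531 + 19 = 550

DL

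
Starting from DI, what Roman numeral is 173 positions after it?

DI = 501
501 + 173 = 674

DCLXXIV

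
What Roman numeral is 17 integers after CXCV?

CXCV = 195
195 + 17 = 212

CCXII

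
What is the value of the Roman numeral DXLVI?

DXLVI: D=500, XL=40, V=5, I=1
500 + 40 + 5 + 1 = 546

546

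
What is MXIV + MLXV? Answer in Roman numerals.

MXIV = 1014
MLXV = 1065
1014 + 1065 = 2079

MMLXXIX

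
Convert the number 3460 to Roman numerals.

Convert 3460 to Roman numerals:
  3460 contains 3×1000 (MMM)
  460 contains 1×400 (CD)
  60 contains 1×50 (L)
  10 contains 1×10 (X)

MMMCDLX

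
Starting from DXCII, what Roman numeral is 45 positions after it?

DXCII = 592
592 + 45 = 637

DCXXXVII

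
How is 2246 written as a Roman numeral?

Convert 2246 to Roman numerals:
  2246 contains 2×1000 (MM)
  246 contains 2×100 (CC)
  46 contains 1×40 (XL)
  6 contains 1×5 (V)
  1 contains 1×1 (I)

MMCCXLVI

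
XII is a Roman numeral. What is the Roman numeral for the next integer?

XII = 12; next is 13

XIII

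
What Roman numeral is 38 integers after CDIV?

CDIV = 404
404 + 38 = 442

CDXLII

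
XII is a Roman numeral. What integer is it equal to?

XII: X=10, I=1, I=1
10 + 1 + 1 = 12

12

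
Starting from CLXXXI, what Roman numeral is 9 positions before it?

CLXXXI = 181
181 - 9 = 172

CLXXII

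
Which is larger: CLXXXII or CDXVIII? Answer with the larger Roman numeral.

CLXXXII = 182
CDXVIII = 418
418 is larger

CDXVIII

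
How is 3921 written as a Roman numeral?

Convert 3921 to Roman numerals:
  3921 contains 3×1000 (MMM)
  921 contains 1×900 (CM)
  21 contains 2×10 (XX)
  1 contains 1×1 (I)

MMMCMXXI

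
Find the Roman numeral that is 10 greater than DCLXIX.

DCLXIX = 669
669 + 10 = 679

DCLXXIX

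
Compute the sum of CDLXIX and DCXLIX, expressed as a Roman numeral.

CDLXIX = 469
DCXLIX = 649
469 + 649 = 1118

MCXVIII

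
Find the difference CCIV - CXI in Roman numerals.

CCIV = 204
CXI = 111
204 - 111 = 93

XCIII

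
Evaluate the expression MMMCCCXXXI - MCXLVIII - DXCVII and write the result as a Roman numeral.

MMMCCCXXXI = 3331, MCXLVIII = 1148, DXCVII = 597
3331 - 1148 = 2183
2183 - 597 = 1586

MDLXXXVI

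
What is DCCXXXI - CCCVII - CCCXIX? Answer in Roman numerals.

DCCXXXI = 731, CCCVII = 307, CCCXIX = 319
731 - 307 = 424
424 - 319 = 105

CV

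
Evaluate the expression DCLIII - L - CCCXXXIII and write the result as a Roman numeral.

DCLIII = 653, L = 50, CCCXXXIII = 333
653 - 50 = 603
603 - 333 = 270

CCLXX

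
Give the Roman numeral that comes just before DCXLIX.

DCXLIX = 649, so the previous integer is 649 - 1 = 648

DCXLVIII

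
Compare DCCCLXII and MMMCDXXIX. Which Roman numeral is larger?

DCCCLXII = 862
MMMCDXXIX = 3429
3429 is larger

MMMCDXXIX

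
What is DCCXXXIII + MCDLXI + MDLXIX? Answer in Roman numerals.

DCCXXXIII = 733, MCDLXI = 1461, MDLXIX = 1569
733 + 1461 = 2194
2194 + 1569 = 3763

MMMDCCLXIII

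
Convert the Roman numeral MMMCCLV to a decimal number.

MMMCCLV: M=1000, M=1000, M=1000, C=100, C=100, L=50, V=5
1000 + 1000 + 1000 + 100 + 100 + 50 + 5 = 3255

3255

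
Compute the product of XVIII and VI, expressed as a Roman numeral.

XVIII = 18
VI = 6
18 × 6 = 108

CVIII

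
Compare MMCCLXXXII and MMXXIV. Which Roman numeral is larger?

MMCCLXXXII = 2282
MMXXIV = 2024
2282 is larger

MMCCLXXXII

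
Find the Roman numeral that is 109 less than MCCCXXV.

MCCCXXV = 1325
1325 - 109 = 1216

MCCXVI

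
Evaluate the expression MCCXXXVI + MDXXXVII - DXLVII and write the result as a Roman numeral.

MCCXXXVI = 1236, MDXXXVII = 1537, DXLVII = 547
1236 + 1537 = 2773
2773 - 547 = 2226

MMCCXXVI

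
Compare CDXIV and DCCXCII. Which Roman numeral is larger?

CDXIV = 414
DCCXCII = 792
792 is larger

DCCXCII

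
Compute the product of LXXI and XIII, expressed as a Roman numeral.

LXXI = 71
XIII = 13
71 × 13 = 923

CMXXIII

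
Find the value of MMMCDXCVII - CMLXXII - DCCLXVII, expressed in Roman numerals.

MMMCDXCVII = 3497, CMLXXII = 972, DCCLXVII = 767
3497 - 972 = 2525
2525 - 767 = 1758

MDCCLVIII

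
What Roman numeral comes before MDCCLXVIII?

MDCCLXVIII = 1768; previous is 1767

MDCCLXVII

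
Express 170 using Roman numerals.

Convert 170 to Roman numerals:
  170 contains 1×100 (C)
  70 contains 1×50 (L)
  20 contains 2×10 (XX)

CLXX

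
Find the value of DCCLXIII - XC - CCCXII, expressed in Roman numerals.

DCCLXIII = 763, XC = 90, CCCXII = 312
763 - 90 = 673
673 - 312 = 361

CCCLXI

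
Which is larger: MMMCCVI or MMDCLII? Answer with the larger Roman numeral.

MMMCCVI = 3206
MMDCLII = 2652
3206 is larger

MMMCCVI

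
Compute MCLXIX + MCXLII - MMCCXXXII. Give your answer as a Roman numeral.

MCLXIX = 1169, MCXLII = 1142, MMCCXXXII = 2232
1169 + 1142 = 2311
2311 - 2232 = 79

LXXIX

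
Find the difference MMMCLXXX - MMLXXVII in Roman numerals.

MMMCLXXX = 3180
MMLXXVII = 2077
3180 - 2077 = 1103

MCIII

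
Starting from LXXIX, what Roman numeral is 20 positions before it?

LXXIX = 79
79 - 20 = 59

LIX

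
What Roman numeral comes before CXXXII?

CXXXII = 132, so the previous integer is 132 - 1 = 131

CXXXI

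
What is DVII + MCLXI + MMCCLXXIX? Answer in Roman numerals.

DVII = 507, MCLXI = 1161, MMCCLXXIX = 2279
507 + 1161 = 1668
1668 + 2279 = 3947

MMMCMXLVII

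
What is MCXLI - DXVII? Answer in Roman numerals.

MCXLI = 1141
DXVII = 517
1141 - 517 = 624

DCXXIV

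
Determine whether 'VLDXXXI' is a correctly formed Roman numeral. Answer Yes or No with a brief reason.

'VLDXXXI': Invalid subtractive combination: VL

No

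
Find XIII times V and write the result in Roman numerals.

XIII = 13
V = 5
13 × 5 = 65

LXV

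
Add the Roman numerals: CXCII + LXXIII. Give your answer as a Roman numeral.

CXCII = 192
LXXIII = 73
192 + 73 = 265

CCLXV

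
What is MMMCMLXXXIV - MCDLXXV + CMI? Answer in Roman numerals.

MMMCMLXXXIV = 3984, MCDLXXV = 1475, CMI = 901
3984 - 1475 = 2509
2509 + 901 = 3410

MMMCDX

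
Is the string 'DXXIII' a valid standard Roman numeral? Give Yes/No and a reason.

'DXXIII': Check the rules: uses only the symbols I, V, X, L, C, D, M; no symbol is repeated more than three times in a row; V, L and D each appear at most once; no smaller symbol precedes a larger one (values never increase from left to right). Value: D (500) + X (10) + X (10) + I (1) + I (1) + I (1) = 523. So it is a valid standard Roman numeral.

Yes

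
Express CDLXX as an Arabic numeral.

CDLXX: CD=400, L=50, X=10, X=10
400 + 50 + 10 + 10 = 470

470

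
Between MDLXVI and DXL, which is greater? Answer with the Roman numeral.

MDLXVI = 1566
DXL = 540
1566 is larger

MDLXVI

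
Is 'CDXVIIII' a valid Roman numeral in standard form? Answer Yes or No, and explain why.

'CDXVIIII': More than 3 consecutive I's

No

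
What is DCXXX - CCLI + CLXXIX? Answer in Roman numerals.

DCXXX = 630, CCLI = 251, CLXXIX = 179
630 - 251 = 379
379 + 179 = 558

DLVIII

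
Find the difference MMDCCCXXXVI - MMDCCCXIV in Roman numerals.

MMDCCCXXXVI = 2836
MMDCCCXIV = 2814
2836 - 2814 = 22

XXII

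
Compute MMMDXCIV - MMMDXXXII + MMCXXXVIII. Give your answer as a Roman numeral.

MMMDXCIV = 3594, MMMDXXXII = 3532, MMCXXXVIII = 2138
3594 - 3532 = 62
62 + 2138 = 2200

MMCC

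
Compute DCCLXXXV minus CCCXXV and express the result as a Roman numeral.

DCCLXXXV = 785
CCCXXV = 325
785 - 325 = 460

CDLX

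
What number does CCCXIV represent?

CCCXIV: C=100, C=100, C=100, X=10, IV=4
100 + 100 + 100 + 10 + 4 = 314

314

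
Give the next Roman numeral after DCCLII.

DCCLII = 752, so the next integer is 752 + 1 = 753

DCCLIII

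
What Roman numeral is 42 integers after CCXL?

CCXL = 240
240 + 42 = 282

CCLXXXII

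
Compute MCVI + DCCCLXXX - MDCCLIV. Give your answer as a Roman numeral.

MCVI = 1106, DCCCLXXX = 880, MDCCLIV = 1754
1106 + 880 = 1986
1986 - 1754 = 232

CCXXXII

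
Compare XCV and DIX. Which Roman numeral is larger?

XCV = 95
DIX = 509
509 is larger

DIX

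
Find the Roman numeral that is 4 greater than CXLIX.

CXLIX = 149
149 + 4 = 153

CLIII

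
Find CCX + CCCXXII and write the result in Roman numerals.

CCX = 210
CCCXXII = 322
210 + 322 = 532

DXXXII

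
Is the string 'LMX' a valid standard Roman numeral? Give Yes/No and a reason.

'LMX': Invalid subtractive combination: LM

No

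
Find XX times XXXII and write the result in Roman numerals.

XX = 20
XXXII = 32
20 × 32 = 640

DCXL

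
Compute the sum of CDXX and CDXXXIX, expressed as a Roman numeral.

CDXX = 420
CDXXXIX = 439
420 + 439 = 859

DCCCLIX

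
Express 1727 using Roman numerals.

Convert 1727 to Roman numerals:
  1727 contains 1×1000 (M)
  727 contains 1×500 (D)
  227 contains 2×100 (CC)
  27 contains 2×10 (XX)
  7 contains 1×5 (V)
  2 contains 2×1 (II)

MDCCXXVII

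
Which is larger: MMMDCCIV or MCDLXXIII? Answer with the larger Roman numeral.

MMMDCCIV = 3704
MCDLXXIII = 1473
3704 is larger

MMMDCCIV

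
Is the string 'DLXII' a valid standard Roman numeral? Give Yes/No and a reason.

'DLXII': Check the rules: uses only the symbols I, V, X, L, C, D, M; no symbol is repeated more than three times in a row; V, L and D each appear at most once; no smaller symbol precedes a larger one (values never increase from left to right). Value: D (500) + L (50) + X (10) + I (1) + I (1) = 562. So it is a valid standard Roman numeral.

Yes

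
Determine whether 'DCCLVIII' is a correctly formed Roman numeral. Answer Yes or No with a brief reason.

'DCCLVIII': Check the rules: uses only the symbols I, V, X, L, C, D, M; no symbol is repeated more than three times in a row; V, L and D each appear at most once; no smaller symbol precedes a larger one (values never increase from left to right). Value: D (500) + C (100) + C (100) + L (50) + V (5) + I (1) + I (1) + I (1) = 758. So it is a valid standard Roman numeral.

Yes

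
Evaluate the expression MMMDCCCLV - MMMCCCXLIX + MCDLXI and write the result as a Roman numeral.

MMMDCCCLV = 3855, MMMCCCXLIX = 3349, MCDLXI = 1461
3855 - 3349 = 506
506 + 1461 = 1967

MCMLXVII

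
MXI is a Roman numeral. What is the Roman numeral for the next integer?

MXI = 1011; next is 1012

MXII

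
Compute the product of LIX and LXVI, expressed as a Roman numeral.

LIX = 59
LXVI = 66
59 × 66 = 3894

MMMDCCCXCIV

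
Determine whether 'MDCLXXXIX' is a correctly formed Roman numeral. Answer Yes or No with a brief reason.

'MDCLXXXIX': Check the rules: uses only the symbols I, V, X, L, C, D, M; no symbol is repeated more than three times in a row; V, L and D each appear at most once; the only place a smaller symbol precedes a larger one is the allowed subtractive pair IX, the symbol right after such a pair (if any) is smaller than the pair's first symbol, and otherwise the values never increase from left to right. Value: M (1000) + D (500) + C (100) + L (50) + X (10) + X (10) + X (10) + IX (9) = 1689. So it is a valid standard Roman numeral.

Yes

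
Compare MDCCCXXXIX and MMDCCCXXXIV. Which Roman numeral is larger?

MDCCCXXXIX = 1839
MMDCCCXXXIV = 2834
2834 is larger

MMDCCCXXXIV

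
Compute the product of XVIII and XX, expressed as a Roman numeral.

XVIII = 18
XX = 20
18 × 20 = 360

CCCLX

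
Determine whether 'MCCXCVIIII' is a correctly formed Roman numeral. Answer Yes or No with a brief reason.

'MCCXCVIIII': More than 3 consecutive I's

No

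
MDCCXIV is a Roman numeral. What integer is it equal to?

MDCCXIV: M=1000, D=500, C=100, C=100, X=10, IV=4
1000 + 500 + 100 + 100 + 10 + 4 = 1714

1714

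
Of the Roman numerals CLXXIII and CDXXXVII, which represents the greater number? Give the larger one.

CLXXIII = 173
CDXXXVII = 437
437 is larger

CDXXXVII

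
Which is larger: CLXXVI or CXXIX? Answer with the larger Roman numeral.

CLXXVI = 176
CXXIX = 129
176 is larger

CLXXVI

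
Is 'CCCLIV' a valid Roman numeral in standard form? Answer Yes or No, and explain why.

'CCCLIV': Check the rules: uses only the symbols I, V, X, L, C, D, M; no symbol is repeated more than three times in a row; V, L and D each appear at most once; the only place a smaller symbol precedes a larger one is the allowed subtractive pair IV, the symbol right after such a pair (if any) is smaller than the pair's first symbol, and otherwise the values never increase from left to right. Value: C (100) + C (100) + C (100) + L (50) + IV (4) = 354. So it is a valid standard Roman numeral.

Yes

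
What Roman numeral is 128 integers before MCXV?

MCXV = 1115
1115 - 128 = 987

CMLXXXVII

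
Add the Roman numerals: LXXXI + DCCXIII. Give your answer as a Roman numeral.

LXXXI = 81
DCCXIII = 713
81 + 713 = 794

DCCXCIV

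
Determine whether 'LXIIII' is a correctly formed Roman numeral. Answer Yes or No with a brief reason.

'LXIIII': More than 3 consecutive I's

No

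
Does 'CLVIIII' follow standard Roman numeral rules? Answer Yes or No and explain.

'CLVIIII': More than 3 consecutive I's

No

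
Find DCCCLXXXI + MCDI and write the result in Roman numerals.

DCCCLXXXI = 881
MCDI = 1401
881 + 1401 = 2282

MMCCLXXXII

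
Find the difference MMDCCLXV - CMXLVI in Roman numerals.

MMDCCLXV = 2765
CMXLVI = 946
2765 - 946 = 1819

MDCCCXIX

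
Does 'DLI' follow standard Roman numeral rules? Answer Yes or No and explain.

'DLI': Check the rules: uses only the symbols I, V, X, L, C, D, M; no symbol is repeated more than three times in a row; V, L and D each appear at most once; no smaller symbol precedes a larger one (values never increase from left to right). Value: D (500) + L (50) + I (1) = 551. So it is a valid standard Roman numeral.

Yes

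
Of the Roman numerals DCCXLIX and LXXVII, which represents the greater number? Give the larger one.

DCCXLIX = 749
LXXVII = 77
749 is larger

DCCXLIX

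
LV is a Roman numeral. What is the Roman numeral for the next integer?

LV = 55; next is 56

LVI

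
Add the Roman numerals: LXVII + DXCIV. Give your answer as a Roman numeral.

LXVII = 67
DXCIV = 594
67 + 594 = 661

DCLXI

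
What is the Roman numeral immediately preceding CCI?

CCI = 201; previous is 200

CC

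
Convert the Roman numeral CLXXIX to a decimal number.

CLXXIX: C=100, L=50, X=10, X=10, IX=9
100 + 50 + 10 + 10 + 9 = 179

179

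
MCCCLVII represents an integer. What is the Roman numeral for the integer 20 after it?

MCCCLVII = 1357
1357 + 20 = 1377

MCCCLXXVII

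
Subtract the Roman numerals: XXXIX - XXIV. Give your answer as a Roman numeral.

XXXIX = 39
XXIV = 24
39 - 24 = 15

XV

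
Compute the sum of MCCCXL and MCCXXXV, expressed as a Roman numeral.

MCCCXL = 1340
MCCXXXV = 1235
1340 + 1235 = 2575

MMDLXXV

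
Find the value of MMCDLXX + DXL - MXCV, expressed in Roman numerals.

MMCDLXX = 2470, DXL = 540, MXCV = 1095
2470 + 540 = 3010
3010 - 1095 = 1915

MCMXV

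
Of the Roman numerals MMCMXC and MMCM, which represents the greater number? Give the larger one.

MMCMXC = 2990
MMCM = 2900
2990 is larger

MMCMXC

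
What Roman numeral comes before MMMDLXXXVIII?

MMMDLXXXVIII = 3588; previous is 3587

MMMDLXXXVII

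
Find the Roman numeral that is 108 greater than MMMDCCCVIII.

MMMDCCCVIII = 3808
3808 + 108 = 3916

MMMCMXVI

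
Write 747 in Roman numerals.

Convert 747 to Roman numerals:
  747 contains 1×500 (D)
  247 contains 2×100 (CC)
  47 contains 1×40 (XL)
  7 contains 1×5 (V)
  2 contains 2×1 (II)

DCCXLVII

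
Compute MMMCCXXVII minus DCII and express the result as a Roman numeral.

MMMCCXXVII = 3227
DCII = 602
3227 - 602 = 2625

MMDCXXV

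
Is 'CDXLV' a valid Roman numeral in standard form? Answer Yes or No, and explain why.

'CDXLV': Check the rules: uses only the symbols I, V, X, L, C, D, M; no symbol is repeated more than three times in a row; V, L and D each appear at most once; the only places a smaller symbol precedes a larger one are the allowed subtractive pairs CD, XL, the symbol right after such a pair (if any) is smaller than the pair's first symbol, and otherwise the values never increase from left to right. Value: CD (400) + XL (40) + V (5) = 445. So it is a valid standard Roman numeral.

Yes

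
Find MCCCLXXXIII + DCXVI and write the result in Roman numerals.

MCCCLXXXIII = 1383
DCXVI = 616
1383 + 616 = 1999

MCMXCIX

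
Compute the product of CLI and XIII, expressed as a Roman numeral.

CLI = 151
XIII = 13
151 × 13 = 1963

MCMLXIII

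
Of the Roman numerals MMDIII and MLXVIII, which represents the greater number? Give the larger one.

MMDIII = 2503
MLXVIII = 1068
2503 is larger

MMDIII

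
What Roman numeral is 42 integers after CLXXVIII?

CLXXVIII = 178
178 + 42 = 220

CCXX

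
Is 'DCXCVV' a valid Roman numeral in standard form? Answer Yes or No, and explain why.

'DCXCVV': V should not appear more than once

No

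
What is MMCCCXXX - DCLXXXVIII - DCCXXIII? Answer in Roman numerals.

MMCCCXXX = 2330, DCLXXXVIII = 688, DCCXXIII = 723
2330 - 688 = 1642
1642 - 723 = 919

CMXIX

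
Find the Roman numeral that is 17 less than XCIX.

XCIX = 99
99 - 17 = 82

LXXXII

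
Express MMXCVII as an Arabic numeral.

MMXCVII: M=1000, M=1000, XC=90, V=5, I=1, I=1
1000 + 1000 + 90 + 5 + 1 + 1 = 2097

2097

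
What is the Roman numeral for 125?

Convert 125 to Roman numerals:
  125 contains 1×100 (C)
  25 contains 2×10 (XX)
  5 contains 1×5 (V)

CXXV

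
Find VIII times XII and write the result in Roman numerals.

VIII = 8
XII = 12
8 × 12 = 96

XCVI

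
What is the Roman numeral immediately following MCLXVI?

MCLXVI = 1166; next is 1167

MCLXVII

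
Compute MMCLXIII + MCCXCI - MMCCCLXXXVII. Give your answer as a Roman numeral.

MMCLXIII = 2163, MCCXCI = 1291, MMCCCLXXXVII = 2387
2163 + 1291 = 3454
3454 - 2387 = 1067

MLXVII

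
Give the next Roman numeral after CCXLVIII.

CCXLVIII = 248, so the next integer is 248 + 1 = 249

CCXLIX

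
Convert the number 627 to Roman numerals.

Convert 627 to Roman numerals:
  627 contains 1×500 (D)
  127 contains 1×100 (C)
  27 contains 2×10 (XX)
  7 contains 1×5 (V)
  2 contains 2×1 (II)

DCXXVII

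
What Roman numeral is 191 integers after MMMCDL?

MMMCDL = 3450
3450 + 191 = 3641

MMMDCXLI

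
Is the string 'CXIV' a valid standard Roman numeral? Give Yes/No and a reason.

'CXIV': Check the rules: uses only the symbols I, V, X, L, C, D, M; no symbol is repeated more than three times in a row; V, L and D each appear at most once; the only place a smaller symbol precedes a larger one is the allowed subtractive pair IV, the symbol right after such a pair (if any) is smaller than the pair's first symbol, and otherwise the values never increase from left to right. Value: C (100) + X (10) + IV (4) = 114. So it is a valid standard Roman numeral.

Yes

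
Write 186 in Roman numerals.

Convert 186 to Roman numerals:
  186 contains 1×100 (C)
  86 contains 1×50 (L)
  36 contains 3×10 (XXX)
  6 contains 1×5 (V)
  1 contains 1×1 (I)

CLXXXVI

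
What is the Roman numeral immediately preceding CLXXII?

CLXXII = 172; previous is 171

CLXXI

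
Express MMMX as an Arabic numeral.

MMMX: M=1000, M=1000, M=1000, X=10
1000 + 1000 + 1000 + 10 = 3010

3010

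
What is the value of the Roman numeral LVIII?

LVIII: L=50, V=5, I=1, I=1, I=1
50 + 5 + 1 + 1 + 1 = 58

58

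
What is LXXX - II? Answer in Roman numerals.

LXXX = 80
II = 2
80 - 2 = 78

LXXVIII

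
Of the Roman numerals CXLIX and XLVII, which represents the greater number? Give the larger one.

CXLIX = 149
XLVII = 47
149 is larger

CXLIX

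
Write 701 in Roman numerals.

Convert 701 to Roman numerals:
  701 contains 1×500 (D)
  201 contains 2×100 (CC)
  1 contains 1×1 (I)

DCCI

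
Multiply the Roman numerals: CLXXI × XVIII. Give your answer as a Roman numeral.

CLXXI = 171
XVIII = 18
171 × 18 = 3078

MMMLXXVIII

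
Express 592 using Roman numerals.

Convert 592 to Roman numerals:
  592 contains 1×500 (D)
  92 contains 1×90 (XC)
  2 contains 2×1 (II)

DXCII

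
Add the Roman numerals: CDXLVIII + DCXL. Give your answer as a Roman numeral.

CDXLVIII = 448
DCXL = 640
448 + 640 = 1088

MLXXXVIII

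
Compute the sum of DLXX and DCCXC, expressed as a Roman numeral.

DLXX = 570
DCCXC = 790
570 + 790 = 1360

MCCCLX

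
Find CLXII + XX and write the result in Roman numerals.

CLXII = 162
XX = 20
162 + 20 = 182

CLXXXII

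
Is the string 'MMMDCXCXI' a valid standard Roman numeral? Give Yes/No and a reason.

'MMMDCXCXI': X cannot come right after the subtractive pair XC: once X is subtracted in XC, the next symbol must be smaller than X

No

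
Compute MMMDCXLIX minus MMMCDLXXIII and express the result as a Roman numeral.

MMMDCXLIX = 3649
MMMCDLXXIII = 3473
3649 - 3473 = 176

CLXXVI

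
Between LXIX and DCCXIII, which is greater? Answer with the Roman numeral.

LXIX = 69
DCCXIII = 713
713 is larger

DCCXIII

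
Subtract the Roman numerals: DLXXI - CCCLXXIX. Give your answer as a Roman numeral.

DLXXI = 571
CCCLXXIX = 379
571 - 379 = 192

CXCII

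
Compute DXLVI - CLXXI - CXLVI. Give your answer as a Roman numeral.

DXLVI = 546, CLXXI = 171, CXLVI = 146
546 - 171 = 375
375 - 146 = 229

CCXXIX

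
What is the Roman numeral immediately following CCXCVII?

CCXCVII = 297, so the next integer is 297 + 1 = 298

CCXCVIII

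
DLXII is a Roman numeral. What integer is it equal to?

DLXII: D=500, L=50, X=10, I=1, I=1
500 + 50 + 10 + 1 + 1 = 562

562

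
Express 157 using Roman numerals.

Convert 157 to Roman numerals:
  157 contains 1×100 (C)
  57 contains 1×50 (L)
  7 contains 1×5 (V)
  2 contains 2×1 (II)

CLVII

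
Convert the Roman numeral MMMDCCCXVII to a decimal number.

MMMDCCCXVII: M=1000, M=1000, M=1000, D=500, C=100, C=100, C=100, X=10, V=5, I=1, I=1
1000 + 1000 + 1000 + 500 + 100 + 100 + 100 + 10 + 5 + 1 + 1 = 3817

3817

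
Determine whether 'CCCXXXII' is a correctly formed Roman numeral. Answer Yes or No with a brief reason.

'CCCXXXII': Check the rules: uses only the symbols I, V, X, L, C, D, M; no symbol is repeated more than three times in a row; V, L and D each appear at most once; no smaller symbol precedes a larger one (values never increase from left to right). Value: C (100) + C (100) + C (100) + X (10) + X (10) + X (10) + I (1) + I (1) = 332. So it is a valid standard Roman numeral.

Yes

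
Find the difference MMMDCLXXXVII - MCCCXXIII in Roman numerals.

MMMDCLXXXVII = 3687
MCCCXXIII = 1323
3687 - 1323 = 2364

MMCCCLXIV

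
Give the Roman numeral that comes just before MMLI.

MMLI = 2051; previous is 2050

MML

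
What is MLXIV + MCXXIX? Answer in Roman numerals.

MLXIV = 1064
MCXXIX = 1129
1064 + 1129 = 2193

MMCXCIII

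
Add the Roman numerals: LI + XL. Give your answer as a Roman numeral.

LI = 51
XL = 40
51 + 40 = 91

XCI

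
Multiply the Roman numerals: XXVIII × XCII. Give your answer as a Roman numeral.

XXVIII = 28
XCII = 92
28 × 92 = 2576

MMDLXXVI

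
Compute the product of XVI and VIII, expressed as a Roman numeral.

XVI = 16
VIII = 8
16 × 8 = 128

CXXVIII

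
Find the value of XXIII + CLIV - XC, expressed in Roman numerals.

XXIII = 23, CLIV = 154, XC = 90
23 + 154 = 177
177 - 90 = 87

LXXXVII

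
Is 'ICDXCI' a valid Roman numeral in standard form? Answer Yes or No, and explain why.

'ICDXCI': Invalid subtractive combination: IC

No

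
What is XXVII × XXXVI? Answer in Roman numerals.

XXVII = 27
XXXVI = 36
27 × 36 = 972

CMLXXII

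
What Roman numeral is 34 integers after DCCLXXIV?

DCCLXXIV = 774
774 + 34 = 808

DCCCVIII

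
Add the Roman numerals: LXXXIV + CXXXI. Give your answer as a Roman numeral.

LXXXIV = 84
CXXXI = 131
84 + 131 = 215

CCXV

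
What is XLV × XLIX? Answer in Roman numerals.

XLV = 45
XLIX = 49
45 × 49 = 2205

MMCCV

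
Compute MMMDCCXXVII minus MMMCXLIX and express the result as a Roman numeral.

MMMDCCXXVII = 3727
MMMCXLIX = 3149
3727 - 3149 = 578

DLXXVIII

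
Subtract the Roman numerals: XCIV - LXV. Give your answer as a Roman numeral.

XCIV = 94
LXV = 65
94 - 65 = 29

XXIX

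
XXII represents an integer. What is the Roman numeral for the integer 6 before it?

XXII = 22
22 - 6 = 16

XVI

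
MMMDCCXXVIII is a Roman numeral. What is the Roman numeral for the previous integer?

MMMDCCXXVIII = 3728, so the previous integer is 3728 - 1 = 3727

MMMDCCXXVII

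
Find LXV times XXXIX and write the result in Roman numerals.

LXV = 65
XXXIX = 39
65 × 39 = 2535

MMDXXXV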